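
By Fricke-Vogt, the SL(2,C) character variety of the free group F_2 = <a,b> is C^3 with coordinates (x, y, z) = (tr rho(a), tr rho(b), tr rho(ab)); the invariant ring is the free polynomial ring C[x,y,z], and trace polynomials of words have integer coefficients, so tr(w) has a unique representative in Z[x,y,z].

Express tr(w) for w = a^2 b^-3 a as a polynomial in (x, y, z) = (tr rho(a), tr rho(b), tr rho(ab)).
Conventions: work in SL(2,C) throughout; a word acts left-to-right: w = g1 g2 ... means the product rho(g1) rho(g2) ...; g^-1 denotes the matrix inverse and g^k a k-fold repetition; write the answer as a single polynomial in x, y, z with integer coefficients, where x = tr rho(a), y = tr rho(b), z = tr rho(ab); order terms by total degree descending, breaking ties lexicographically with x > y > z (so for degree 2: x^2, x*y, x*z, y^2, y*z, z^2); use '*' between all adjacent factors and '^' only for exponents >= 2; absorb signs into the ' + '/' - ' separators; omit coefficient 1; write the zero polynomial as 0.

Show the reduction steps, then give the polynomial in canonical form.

x^3*y^3 - x^2*y^2*z - 2*x^3*y - 2*x*y^3 + x^2*z + y^2*z + 5*x*y - z

tr(a^2) = tr(a) tr(a) - tr(1)  (reduce the a square) = x^2 - 2
tr(a^3) = tr(a) tr(a^2) - tr(a)  (reduce the a square) = x^3 - 3*x
tr(a b a) = tr(a) tr(b a) - tr(b)  (reduce the a square) = x*z - y
tr(a^3 b) = tr(a) tr(a b a) - tr(a b)  (reduce the a square) = x^2*z - x*y - z
tr(b^-1 a^3) = tr(a^3) tr(b) - tr(a^3 b)  (eliminate b^-1) = x^3*y - x^2*z - 2*x*y + z
tr(a^3 b^-2) = tr(b^-1 a^3) tr(b) - tr(b^-1 a^3 b)  (eliminate b^-1) = x^3*y^2 - x^2*y*z - x^3 - 2*x*y^2 + y*z + 3*x
tr(a^2 b^-3 a) = tr(a^3 b^-2) tr(b) - tr(a^3 b^-1)  (eliminate b^-1) = x^3*y^3 - x^2*y^2*z - 2*x^3*y - 2*x*y^3 + x^2*z + y^2*z + 5*x*y - z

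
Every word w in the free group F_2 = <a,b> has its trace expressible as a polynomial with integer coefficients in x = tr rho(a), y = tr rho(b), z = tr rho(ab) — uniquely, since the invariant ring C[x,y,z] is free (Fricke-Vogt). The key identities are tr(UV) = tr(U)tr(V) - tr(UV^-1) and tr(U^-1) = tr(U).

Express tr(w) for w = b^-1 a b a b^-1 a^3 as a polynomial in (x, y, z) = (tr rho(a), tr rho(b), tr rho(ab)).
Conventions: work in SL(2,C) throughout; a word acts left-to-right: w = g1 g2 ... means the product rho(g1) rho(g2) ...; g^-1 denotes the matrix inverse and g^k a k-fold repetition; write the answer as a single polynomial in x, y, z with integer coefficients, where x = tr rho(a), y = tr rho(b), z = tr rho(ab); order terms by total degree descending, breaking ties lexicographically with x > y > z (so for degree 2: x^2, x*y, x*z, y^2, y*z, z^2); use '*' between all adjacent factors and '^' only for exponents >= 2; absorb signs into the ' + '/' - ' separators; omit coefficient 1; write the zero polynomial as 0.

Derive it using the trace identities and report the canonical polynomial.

tr(a b a) = tr(a) * tr(b a) - tr(b) = x*z - y
and tr(a^2 b a) = tr(a) * tr(a b a) - tr(a b) = x^2*z - x*y - z
tr(a^2 b a^2) = tr(a) * tr(a^2 b a) - tr(a^2 b) = x^3*z - x^2*y - 2*x*z + y
tr(a^4 b a) = tr(a) * tr(a^2 b a^2) - tr(a^2 b a) = x^4*z - x^3*y - 3*x^2*z + 2*x*y + z
and tr(b a b a) = tr(a b) * tr(a b) - tr(1) = z^2 - 2
tr(b a b) = tr(b) * tr(a b) - tr(a) = y*z - x
next, tr(a b a b a) = tr(a) * tr(b a b a) - tr(b a b) = x*z^2 - y*z - x
next, tr(b a b a^3) = tr(a) * tr(a b a b a) - tr(a b a b) = x^2*z^2 - x*y*z - x^2 - z^2 + 2
tr(a^4 b a b) = tr(a) * tr(b a b a^3) - tr(b a b a^2) = x^3*z^2 - x^2*y*z - x^3 - 2*x*z^2 + y*z + 3*x
and tr(a b a b^-1 a^3) = tr(a^4 b a) * tr(b) - tr(a^4 b a b) = x^4*y*z - x^3*y^2 - x^3*z^2 - 2*x^2*y*z + x^3 + 2*x*y^2 + 2*x*z^2 - 3*x
next, tr(b a b a b a) = tr(a b a b) * tr(a b) - tr(b a) = z^3 - 3*z
tr(b a b a b) = tr(b) * tr(a b a b) - tr(a b a) = y*z^2 - x*z - y
next, tr(a b a b a b a) = tr(a) * tr(b a b a b a) - tr(b a b a b) = x*z^3 - y*z^2 - 2*x*z + y
next, tr(a^3 b a b a b) = tr(a) * tr(a b a b a b a) - tr(a b a b a b) = x^2*z^3 - x*y*z^2 - 2*x^2*z - z^3 + x*y + 3*z
and tr(a b a b^-1 a^3 b) = tr(a^3 b a b a) * tr(b) - tr(a^3 b a b a b) = x^3*y*z^2 - x^2*y^2*z - x^2*z^3 - x^3*y - x*y*z^2 + 2*x^2*z + y^2*z + z^3 + 2*x*y - 3*z
tr(b^-1 a b a b^-1 a^3) = tr(a b a b^-1 a^3) * tr(b) - tr(a b a b^-1 a^3 b) = x^4*y^2*z - x^3*y^3 - 2*x^3*y*z^2 - x^2*y^2*z + x^2*z^3 + 2*x^3*y + 2*x*y^3 + 3*x*y*z^2 - 2*x^2*z - y^2*z - z^3 - 5*x*y + 3*z

x^4*y^2*z - x^3*y^3 - 2*x^3*y*z^2 - x^2*y^2*z + x^2*z^3 + 2*x^3*y + 2*x*y^3 + 3*x*y*z^2 - 2*x^2*z - y^2*z - z^3 - 5*x*y + 3*z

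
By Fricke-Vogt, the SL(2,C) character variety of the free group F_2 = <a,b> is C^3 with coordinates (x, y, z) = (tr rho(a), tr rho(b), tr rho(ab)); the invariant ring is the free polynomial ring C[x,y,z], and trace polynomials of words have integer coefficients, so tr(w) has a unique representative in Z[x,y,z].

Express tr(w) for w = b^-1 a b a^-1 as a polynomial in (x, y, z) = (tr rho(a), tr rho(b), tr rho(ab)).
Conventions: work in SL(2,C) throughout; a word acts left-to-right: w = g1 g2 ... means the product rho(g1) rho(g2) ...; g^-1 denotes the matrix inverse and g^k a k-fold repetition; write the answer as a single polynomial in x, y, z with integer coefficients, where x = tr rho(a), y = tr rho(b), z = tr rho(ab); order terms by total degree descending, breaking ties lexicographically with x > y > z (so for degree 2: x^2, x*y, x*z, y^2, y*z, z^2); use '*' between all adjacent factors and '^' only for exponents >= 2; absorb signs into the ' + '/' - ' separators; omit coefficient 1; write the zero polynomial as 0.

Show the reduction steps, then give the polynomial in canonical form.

-x*y*z + x^2 + y^2 + z^2 - 2

tr(a b a) = tr(a)*tr(b a) - tr(b)   [square of a] = x*z - y
so tr(a b a b) = tr(b a)*tr(b a) - tr(1)   [split at a repeated b] = z^2 - 2
so tr(b^-1 a b a) = tr(a b a)*tr(b) - tr(a b a b)   [inverse elimination on b] = x*y*z - y^2 - z^2 + 2
reduce: tr(b^-1 a b a^-1) = tr(b^-1 a b)*tr(a) - tr(b^-1 a b a)   [inverse elimination on a] = -x*y*z + x^2 + y^2 + z^2 - 2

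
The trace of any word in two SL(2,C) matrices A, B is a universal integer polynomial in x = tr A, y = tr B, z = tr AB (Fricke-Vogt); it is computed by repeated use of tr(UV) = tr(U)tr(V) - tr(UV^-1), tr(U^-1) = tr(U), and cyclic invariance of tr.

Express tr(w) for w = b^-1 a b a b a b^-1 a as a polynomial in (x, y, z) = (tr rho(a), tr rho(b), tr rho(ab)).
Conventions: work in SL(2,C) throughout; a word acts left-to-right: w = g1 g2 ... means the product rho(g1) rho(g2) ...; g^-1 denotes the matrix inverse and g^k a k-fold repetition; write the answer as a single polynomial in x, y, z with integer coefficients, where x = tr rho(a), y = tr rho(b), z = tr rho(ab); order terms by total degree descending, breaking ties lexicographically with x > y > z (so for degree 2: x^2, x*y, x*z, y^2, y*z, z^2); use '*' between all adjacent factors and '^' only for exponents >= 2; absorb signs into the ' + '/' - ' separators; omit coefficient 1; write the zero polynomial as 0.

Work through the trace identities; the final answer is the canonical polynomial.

next, tr(b a b a) = tr(a b)*tr(a b) - tr(1)   [split at repeated a] = z^2 - 2
next, tr(b a b) = tr(b)*tr(a b) - tr(a) = y*z - x
and tr(b a b a^2) = tr(a)*tr(b a b a) - tr(b a b) = x*z^2 - y*z - x
tr(a b a b a^2) = tr(a)*tr(b a b a^2) - tr(b a b a) = x^2*z^2 - x*y*z - x^2 - z^2 + 2
tr(b a b a b a) = tr(b a)*tr(b a b a) - tr(b^-1 a^-1)   [split at repeated b] = z^3 - 3*z
and tr(a b a) = tr(a)*tr(b a) - tr(b) = x*z - y
tr(b a b a b) = tr(b)*tr(a b a b) - tr(a b a) = y*z^2 - x*z - y
and tr(a b a b a^2 b) = tr(a)*tr(b a b a b a) - tr(b a b a b) = x*z^3 - y*z^2 - 2*x*z + y
next, tr(a b^-1 a b a b a) = tr(a b a b a^2)*tr(b) - tr(a b a b a^2 b) = x^2*y*z^2 - x*y^2*z - x*z^3 - x^2*y + 2*x*z + y
and tr(a b a b a b a b) = tr(b a b a)*tr(b a b a) - tr(1)   [split at repeated b] = z^4 - 4*z^2 + 2
tr(a b^-1 a b a b a b) = tr(a b a b a b a)*tr(b) - tr(a b a b a b a b) = x*y*z^3 - y^2*z^2 - z^4 - 2*x*y*z + y^2 + 4*z^2 - 2
and tr(b^-1 a b a b a b^-1 a) = tr(a b^-1 a b a b a)*tr(b) - tr(a b^-1 a b a b a b) = x^2*y^2*z^2 - x*y^3*z - 2*x*y*z^3 - x^2*y^2 + y^2*z^2 + z^4 + 4*x*y*z - 4*z^2 + 2

x^2*y^2*z^2 - x*y^3*z - 2*x*y*z^3 - x^2*y^2 + y^2*z^2 + z^4 + 4*x*y*z - 4*z^2 + 2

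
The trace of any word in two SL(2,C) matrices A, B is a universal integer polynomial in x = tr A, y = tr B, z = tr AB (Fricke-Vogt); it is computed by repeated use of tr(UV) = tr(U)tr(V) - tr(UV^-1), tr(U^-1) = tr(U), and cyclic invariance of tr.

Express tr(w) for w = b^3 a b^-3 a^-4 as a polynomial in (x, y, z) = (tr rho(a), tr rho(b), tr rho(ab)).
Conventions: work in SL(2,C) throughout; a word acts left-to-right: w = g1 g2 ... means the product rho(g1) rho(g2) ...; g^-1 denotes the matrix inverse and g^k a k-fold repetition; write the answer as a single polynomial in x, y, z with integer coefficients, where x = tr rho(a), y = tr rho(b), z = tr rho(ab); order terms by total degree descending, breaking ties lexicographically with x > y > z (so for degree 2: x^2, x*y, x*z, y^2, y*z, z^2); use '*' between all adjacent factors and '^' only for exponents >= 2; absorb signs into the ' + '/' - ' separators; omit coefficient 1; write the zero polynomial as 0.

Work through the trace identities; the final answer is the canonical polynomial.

tr(b^2 a) = tr(b)*tr(a b) - tr(a)   [square of b] = y*z - x
tr(b^3 a) = tr(b)*tr(b a b) - tr(b a)   [square of b] = y^2*z - x*y - z
tr(b^2) = tr(b)*tr(b) - tr(1)   [square of b] = y^2 - 2
use: tr(b^3) = tr(b)*tr(b^2) - tr(b)   [square of b] = y^3 - 3*y
use: tr(a b^3 a) = tr(a)*tr(b^3 a) - tr(b^3)   [square of a] = x*y^2*z - x^2*y - y^3 - x*z + 3*y
tr(a b a b) = tr(a b)*tr(a b) - tr(1)   [split at a repeated a] = z^2 - 2
apply: tr(a b a) = tr(a)*tr(b a) - tr(b)   [square of a] = x*z - y
apply: tr(b a b a b) = tr(b)*tr(a b a b) - tr(a b a)   [square of b] = y*z^2 - x*z - y
apply: tr(a b^3 a b) = tr(b)*tr(b a b a b) - tr(b a b a)   [square of b] = y^2*z^2 - x*y*z - y^2 - z^2 + 2
tr(b^3 a b^-1 a) = tr(a b^3 a)*tr(b) - tr(a b^3 a b)   [inverse elimination on b] = x*y^3*z - x^2*y^2 - y^4 - y^2*z^2 + 4*y^2 + z^2 - 2
apply: tr(a^-1 b^3 a b^-1) = tr(b^3 a b^-1)*tr(a) - tr(b^3 a b^-1 a)   [inverse elimination on a] = -x*y^3*z + x^2*y^2 + y^4 + y^2*z^2 + x*y*z - x^2 - 4*y^2 - z^2 + 2
apply: tr(a^-2 b^3 a b^-1) = tr(a^-1 b^3 a b^-1)*tr(a) - tr(a^-1 b^3 a b^-1 a)   [inverse elimination on a] = -x^2*y^3*z + x^3*y^2 + x*y^4 + x*y^2*z^2 + x^2*y*z - x^3 - 4*x*y^2 - x*z^2 - y*z + 3*x
apply: tr(a^-1 b^3) = tr(b^3)*tr(a) - tr(b^3 a)   [inverse elimination on a] = x*y^3 - y^2*z - 2*x*y + z
tr(a^-2 b^3 a b^-2) = tr(a^-2 b^3 a b^-1)*tr(b) - tr(a^-2 b^3 a)   [inverse elimination on b] = -x^2*y^4*z + x^3*y^3 + x*y^5 + x*y^3*z^2 + x^2*y^2*z - x^3*y - 5*x*y^3 - x*y*z^2 + 5*x*y - z
use: tr(a^-1 b^3 a b^-2) = tr(b^-1 a^-1 b^3 a)*tr(b) - tr(b^-1 a^-1 b^3 a b)   [inverse elimination on b] = -x*y^4*z + x^2*y^3 + y^5 + y^3*z^2 + x*y^2*z - x^2*y - 5*y^3 - y*z^2 + 5*y
apply: tr(b^-2 a^-3 b^3 a) = tr(a^-2 b^3 a b^-2)*tr(a) - tr(a^-2 b^3 a b^-2 a)   [inverse elimination on a] = -x^3*y^4*z + x^4*y^3 + x^2*y^5 + x^2*y^3*z^2 + x^3*y^2*z + x*y^4*z - x^4*y - 6*x^2*y^3 - x^2*y*z^2 - y^5 - y^3*z^2 - x*y^2*z + 6*x^2*y + 5*y^3 + y*z^2 - x*z - 5*y
use: tr(b^-1 a^-3 b^3 a) = tr(b^3 a b^-1 a^-2)*tr(a) - tr(b^3 a b^-1 a^-1)   [inverse elimination on a] = -x^3*y^3*z + x^4*y^2 + x^2*y^4 + x^2*y^2*z^2 + x^3*y*z + x*y^3*z - x^4 - 5*x^2*y^2 - x^2*z^2 - y^4 - y^2*z^2 - 2*x*y*z + 4*x^2 + 4*y^2 + z^2 - 2
tr(a^-1 b^3 a b^-3 a^-2) = tr(b^-2 a^-3 b^3 a)*tr(b) - tr(b^-2 a^-3 b^3 a b)   [inverse elimination on b] = -x^3*y^5*z + x^4*y^4 + x^2*y^6 + x^2*y^4*z^2 + 2*x^3*y^3*z + x*y^5*z - 2*x^4*y^2 - 7*x^2*y^4 - 2*x^2*y^2*z^2 - y^6 - y^4*z^2 - x^3*y*z - 2*x*y^3*z + x^4 + 11*x^2*y^2 + x^2*z^2 + 6*y^4 + 2*y^2*z^2 + x*y*z - 4*x^2 - 9*y^2 - z^2 + 2
tr(a^-1 b^3 a b^-3 a^-1) = tr(b^-2 a^-2 b^3 a)*tr(b) - tr(b^-2 a^-2 b^3 a b)   [inverse elimination on b] = -x^2*y^5*z + x^3*y^4 + x*y^6 + x*y^4*z^2 + 2*x^2*y^3*z - 2*x^3*y^2 - 6*x*y^4 - 2*x*y^2*z^2 - x^2*y*z + x^3 + 9*x*y^2 + x*z^2 - 3*x
apply: tr(b^3 a b^-3 a^-4) = tr(a^-1 b^3 a b^-3 a^-2)*tr(a) - tr(a^-1 b^3 a b^-3 a^-1)   [inverse elimination on a] = -x^4*y^5*z + x^5*y^4 + x^3*y^6 + x^3*y^4*z^2 + 2*x^4*y^3*z + 2*x^2*y^5*z - 2*x^5*y^2 - 8*x^3*y^4 - 2*x^3*y^2*z^2 - 2*x*y^6 - 2*x*y^4*z^2 - x^4*y*z - 4*x^2*y^3*z + x^5 + 13*x^3*y^2 + x^3*z^2 + 12*x*y^4 + 4*x*y^2*z^2 + 2*x^2*y*z - 5*x^3 - 18*x*y^2 - 2*x*z^2 + 5*x

-x^4*y^5*z + x^5*y^4 + x^3*y^6 + x^3*y^4*z^2 + 2*x^4*y^3*z + 2*x^2*y^5*z - 2*x^5*y^2 - 8*x^3*y^4 - 2*x^3*y^2*z^2 - 2*x*y^6 - 2*x*y^4*z^2 - x^4*y*z - 4*x^2*y^3*z + x^5 + 13*x^3*y^2 + x^3*z^2 + 12*x*y^4 + 4*x*y^2*z^2 + 2*x^2*y*z - 5*x^3 - 18*x*y^2 - 2*x*z^2 + 5*x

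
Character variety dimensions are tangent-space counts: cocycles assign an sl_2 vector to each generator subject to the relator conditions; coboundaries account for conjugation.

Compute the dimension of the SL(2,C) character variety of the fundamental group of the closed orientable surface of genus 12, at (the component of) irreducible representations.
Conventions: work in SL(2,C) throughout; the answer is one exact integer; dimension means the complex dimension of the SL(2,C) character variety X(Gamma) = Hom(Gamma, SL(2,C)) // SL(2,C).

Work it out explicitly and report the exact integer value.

66

The genus-12 surface group: 2g = 24 generators, one relator prod [a_i, b_i].
A cocycle assigns one sl_2 vector per generator subject to the relator condition d_2(z) = 0: dim of the unconstrained space is 3*2g = 72.
At an irreducible rho, H^2 = coker(d_2) vanishes (Poincare duality: H^2 is dual to H^0 = invariants = 0), so d_2 is surjective onto sl_2 and dim Z^1 = 72 - 3 = 69.
As always at irreducible rho, dim B^1 = 3.
dim X = dim H^1 = 69 - 3 = 66.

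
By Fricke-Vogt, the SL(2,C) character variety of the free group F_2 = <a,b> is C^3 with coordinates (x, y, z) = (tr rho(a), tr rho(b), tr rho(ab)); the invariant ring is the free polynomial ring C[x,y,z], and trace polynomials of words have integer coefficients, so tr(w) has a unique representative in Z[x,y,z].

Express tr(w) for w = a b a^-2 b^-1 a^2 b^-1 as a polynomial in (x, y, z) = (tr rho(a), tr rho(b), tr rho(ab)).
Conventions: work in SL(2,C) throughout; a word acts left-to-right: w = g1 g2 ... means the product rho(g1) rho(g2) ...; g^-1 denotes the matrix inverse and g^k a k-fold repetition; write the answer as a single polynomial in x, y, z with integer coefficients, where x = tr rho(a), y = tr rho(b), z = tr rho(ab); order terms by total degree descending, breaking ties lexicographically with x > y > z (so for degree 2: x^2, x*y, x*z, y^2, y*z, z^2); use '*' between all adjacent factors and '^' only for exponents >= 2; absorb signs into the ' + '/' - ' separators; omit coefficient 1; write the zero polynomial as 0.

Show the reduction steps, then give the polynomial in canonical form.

apply: tr(a^2) = tr(a) tr(a) - tr(1)   [square of a] = x^2 - 2
tr(a^3) = tr(a) tr(a^2) - tr(a)   [square of a] = x^3 - 3*x
use: tr(a b a) = tr(a) tr(b a) - tr(b)   [square of a] = x*z - y
apply: tr(a b a^2) = tr(a) tr(a b a) - tr(a b)   [square of a] = x^2*z - x*y - z
tr(a^3 b a) = tr(a) tr(a b a^2) - tr(a b a)   [square of a] = x^3*z - x^2*y - 2*x*z + y
tr(b a b a) = tr(b a) tr(b a) - tr(1)   [split at a repeated b] = z^2 - 2
apply: tr(b a b) = tr(b) tr(a b) - tr(a)   [square of b] = y*z - x
apply: tr(b a b a^2) = tr(a) tr(b a b a) - tr(b a b)   [square of a] = x*z^2 - y*z - x
apply: tr(a^3 b a b) = tr(a) tr(b a b a^2) - tr(b a b a)   [square of a] = x^2*z^2 - x*y*z - x^2 - z^2 + 2
tr(b^-1 a^3 b a) = tr(a^3 b a) tr(b) - tr(a^3 b a b)   [inverse elimination on b] = x^3*y*z - x^2*y^2 - x^2*z^2 - x*y*z + x^2 + y^2 + z^2 - 2
use: tr(a^-1 b^-1 a^3 b) = tr(b^-1 a^3 b) tr(a) - tr(b^-1 a^3 b a)   [inverse elimination on a] = -x^3*y*z + x^4 + x^2*y^2 + x^2*z^2 + x*y*z - 4*x^2 - y^2 - z^2 + 2
use: tr(a b a^-2 b^-1 a^2) = tr(a^-1 b^-1 a^3 b) tr(a) - tr(a^-1 b^-1 a^3 b a)   [inverse elimination on a] = -x^4*y*z + x^5 + x^3*y^2 + x^3*z^2 + x^2*y*z - 5*x^3 - x*y^2 - x*z^2 + 5*x
apply: tr(b a^2 b a b) = tr(b) tr(a^2 b a b) - tr(a^2 b a)   [square of b] = x*y*z^2 - x^2*z - y^2*z + z
tr(b a b a b a) = tr(a b a b) tr(a b) - tr(b a)   [split at a repeated a] = z^3 - 3*z
use: tr(b a b a b) = tr(b) tr(a b a b) - tr(a b a)   [square of b] = y*z^2 - x*z - y
use: tr(b a^2 b a b a) = tr(a) tr(b a b a b a) - tr(b a b a b)   [square of a] = x*z^3 - y*z^2 - 2*x*z + y
tr(a^-1 b a^2 b a b) = tr(b a^2 b a b) tr(a) - tr(b a^2 b a b a)   [inverse elimination on a] = x^2*y*z^2 - x^3*z - x*y^2*z - x*z^3 + y*z^2 + 3*x*z - y
use: tr(a^2 b a b a^-2 b) = tr(a^-1 b a^2 b a b) tr(a) - tr(a^-1 b a^2 b a b a)   [inverse elimination on a] = x^3*y*z^2 - x^4*z - x^2*y^2*z - x^2*z^3 + 4*x^2*z + y^2*z - x*y - z
tr(a b a^-2 b^-1 a^2 b) = tr(a^2 b a b a^-2) tr(b) - tr(a^2 b a b a^-2 b)   [inverse elimination on b] = -x^3*y*z^2 + x^4*z + x^2*y^2*z + x^2*z^3 - 4*x^2*z + z
tr(a b a^-2 b^-1 a^2 b^-1) = tr(a b a^-2 b^-1 a^2) tr(b) - tr(a b a^-2 b^-1 a^2 b)   [inverse elimination on b] = -x^4*y^2*z + x^5*y + x^3*y^3 + 2*x^3*y*z^2 - x^4*z - x^2*z^3 - 5*x^3*y - x*y^3 - x*y*z^2 + 4*x^2*z + 5*x*y - z

-x^4*y^2*z + x^5*y + x^3*y^3 + 2*x^3*y*z^2 - x^4*z - x^2*z^3 - 5*x^3*y - x*y^3 - x*y*z^2 + 4*x^2*z + 5*x*y - z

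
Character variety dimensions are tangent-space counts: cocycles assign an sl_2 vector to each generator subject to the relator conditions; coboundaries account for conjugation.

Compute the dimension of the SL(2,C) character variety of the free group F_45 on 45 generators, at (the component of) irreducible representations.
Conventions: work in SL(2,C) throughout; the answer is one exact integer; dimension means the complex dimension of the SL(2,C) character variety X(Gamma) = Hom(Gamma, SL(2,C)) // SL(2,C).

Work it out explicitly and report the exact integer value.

132

The free group F_45: 45 generators, no relators.
A cocycle picks one sl_2 vector per generator freely, giving dim Z^1 = 3*45 = 135.
At an irreducible rho the centralizer of the image in sl_2 is 0, so the coboundary map sl_2 -> Z^1 is injective: dim B^1 = 3.
dim H^1 = 135 - 3 = 132, which is dim X.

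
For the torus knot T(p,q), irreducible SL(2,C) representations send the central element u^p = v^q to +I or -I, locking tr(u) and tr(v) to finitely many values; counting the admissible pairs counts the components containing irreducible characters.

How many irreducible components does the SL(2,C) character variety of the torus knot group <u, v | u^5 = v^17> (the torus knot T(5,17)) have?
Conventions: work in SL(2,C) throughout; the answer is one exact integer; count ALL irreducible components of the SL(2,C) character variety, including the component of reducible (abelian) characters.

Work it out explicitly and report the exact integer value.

Gamma = < u, v | u^5 = v^17 > (torus knot T(5,17)); the central element u^5 = v^17 acts as +I or -I in any irreducible SL(2,C) representation.
This locks tr(u) to 2*cos(pi*alpha/5), alpha in 1..4, and tr(v) to 2*cos(pi*beta/17), beta in 1..16, on each component of irreducible characters.
Consistency of u^5 = (-1)^alpha I with v^17 = (-1)^beta I forces alpha = beta (mod 2).
count pairs: odd alpha (2 choices) x odd beta (8), plus even alpha (2) x even beta (8): 2*8 + 2*8 = 32.
components with irreducible characters: 32; plus the single component of reducible (abelian) characters: total 33.

33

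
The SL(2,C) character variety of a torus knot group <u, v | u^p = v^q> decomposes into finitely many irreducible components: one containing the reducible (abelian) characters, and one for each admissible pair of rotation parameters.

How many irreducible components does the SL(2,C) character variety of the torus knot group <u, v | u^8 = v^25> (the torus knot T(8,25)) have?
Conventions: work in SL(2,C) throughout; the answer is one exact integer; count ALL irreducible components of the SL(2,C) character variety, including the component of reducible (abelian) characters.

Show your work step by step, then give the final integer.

85

In the torus knot group T(8,25), u^8 = v^25 is central, so an irreducible representation sends it to +I or -I (Schur).
This locks tr(u) to 2*cos(pi*alpha/8), alpha in 1..7, and tr(v) to 2*cos(pi*beta/25), beta in 1..24, on each component of irreducible characters.
The two central values (-1)^alpha I and (-1)^beta I must be the same matrix, so alpha and beta share a parity.
count pairs: odd alpha (4 choices) x odd beta (12), plus even alpha (3) x even beta (12): 4*12 + 3*12 = 84.
That is 84 components of irreducible characters, and with the reducible (abelian) component the total is 85.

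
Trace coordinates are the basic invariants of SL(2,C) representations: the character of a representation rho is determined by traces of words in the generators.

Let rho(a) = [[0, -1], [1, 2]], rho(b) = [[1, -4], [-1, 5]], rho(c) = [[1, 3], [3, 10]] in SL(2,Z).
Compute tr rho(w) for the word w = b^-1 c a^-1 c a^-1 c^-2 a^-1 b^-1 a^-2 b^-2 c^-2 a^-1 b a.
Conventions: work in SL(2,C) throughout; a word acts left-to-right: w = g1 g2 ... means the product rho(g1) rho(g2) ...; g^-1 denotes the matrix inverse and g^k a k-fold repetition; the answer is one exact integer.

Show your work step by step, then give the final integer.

rho(b^-1) = [[5, 4], [1, 1]]
... * rho(c) = [[1, 3], [3, 10]]  ->  [[17, 55], [4, 13]]
... * rho(a^-1) = [[2, 1], [-1, 0]]  ->  [[-21, 17], [-5, 4]]
... * rho(c) = [[1, 3], [3, 10]]  ->  [[30, 107], [7, 25]]
... * rho(a^-1) = [[2, 1], [-1, 0]]  ->  [[-47, 30], [-11, 7]]
... * rho(c^-1) = [[10, -3], [-3, 1]]  ->  [[-560, 171], [-131, 40]]
... * rho(c^-1) = [[10, -3], [-3, 1]]  ->  [[-6113, 1851], [-1430, 433]]
... * rho(a^-1) = [[2, 1], [-1, 0]]  ->  [[-14077, -6113], [-3293, -1430]]
... * rho(b^-1) = [[5, 4], [1, 1]]  ->  [[-76498, -62421], [-17895, -14602]]
... * rho(a^-1) = [[2, 1], [-1, 0]]  ->  [[-90575, -76498], [-21188, -17895]]
... * rho(a^-1) = [[2, 1], [-1, 0]]  ->  [[-104652, -90575], [-24481, -21188]]
... * rho(b^-1) = [[5, 4], [1, 1]]  ->  [[-613835, -509183], [-143593, -119112]]
... * rho(b^-1) = [[5, 4], [1, 1]]  ->  [[-3578358, -2964523], [-837077, -693484]]
... * rho(c^-1) = [[10, -3], [-3, 1]]  ->  [[-26890011, 7770551], [-6290318, 1817747]]
... * rho(c^-1) = [[10, -3], [-3, 1]]  ->  [[-292211763, 88440584], [-68356421, 20688701]]
... * rho(a^-1) = [[2, 1], [-1, 0]]  ->  [[-672864110, -292211763], [-157401543, -68356421]]
... * rho(b) = [[1, -4], [-1, 5]]  ->  [[-380652347, 1230397625], [-89045122, 287824067]]
... * rho(a) = [[0, -1], [1, 2]]  ->  [[1230397625, 2841447597], [287824067, 664693256]]
tr = 1230397625 + 664693256 = 1895090881

1895090881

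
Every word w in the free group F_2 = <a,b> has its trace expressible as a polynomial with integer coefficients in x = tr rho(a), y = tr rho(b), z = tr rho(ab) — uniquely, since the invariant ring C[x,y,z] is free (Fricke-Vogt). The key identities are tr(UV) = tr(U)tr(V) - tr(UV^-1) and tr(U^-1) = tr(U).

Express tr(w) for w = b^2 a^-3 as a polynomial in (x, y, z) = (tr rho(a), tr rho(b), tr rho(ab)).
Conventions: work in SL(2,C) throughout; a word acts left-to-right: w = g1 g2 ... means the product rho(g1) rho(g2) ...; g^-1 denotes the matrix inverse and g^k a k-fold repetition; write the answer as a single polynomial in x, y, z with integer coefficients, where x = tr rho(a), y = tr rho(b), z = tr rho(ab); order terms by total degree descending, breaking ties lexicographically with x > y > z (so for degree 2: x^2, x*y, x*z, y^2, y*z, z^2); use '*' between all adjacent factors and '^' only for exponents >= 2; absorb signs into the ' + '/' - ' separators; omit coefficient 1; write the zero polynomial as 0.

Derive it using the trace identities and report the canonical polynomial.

reduce: trace(b^2) = trace(b) * trace(b) - trace(1) = y^2 - 2
so trace(b^2 a) = trace(b) * trace(a b) - trace(a) = y*z - x
so trace(b^2 a^-1) = trace(b^2) * trace(a) - trace(b^2 a) = x*y^2 - y*z - x
trace(b^2 a^-2) = trace(b^2 a^-1) * trace(a) - trace(b^2) = x^2*y^2 - x*y*z - x^2 - y^2 + 2
trace(b^2 a^-3) = trace(b^2 a^-2) * trace(a) - trace(b^2 a^-1) = x^3*y^2 - x^2*y*z - x^3 - 2*x*y^2 + y*z + 3*x

x^3*y^2 - x^2*y*z - x^3 - 2*x*y^2 + y*z + 3*x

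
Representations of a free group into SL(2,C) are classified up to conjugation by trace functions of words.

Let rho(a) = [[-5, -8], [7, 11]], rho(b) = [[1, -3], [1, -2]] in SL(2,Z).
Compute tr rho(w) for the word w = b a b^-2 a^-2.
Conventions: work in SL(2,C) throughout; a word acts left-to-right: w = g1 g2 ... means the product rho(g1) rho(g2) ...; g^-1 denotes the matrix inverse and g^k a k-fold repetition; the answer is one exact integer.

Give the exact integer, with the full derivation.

rho(b) = [[1, -3], [1, -2]]
... * rho(a) = [[-5, -8], [7, 11]]  ->  [[-26, -41], [-19, -30]]
... * rho(b^-1) = [[-2, 3], [-1, 1]]  ->  [[93, -119], [68, -87]]
... * rho(b^-1) = [[-2, 3], [-1, 1]]  ->  [[-67, 160], [-49, 117]]
... * rho(a^-1) = [[11, 8], [-7, -5]]  ->  [[-1857, -1336], [-1358, -977]]
... * rho(a^-1) = [[11, 8], [-7, -5]]  ->  [[-11075, -8176], [-8099, -5979]]
tr = -11075 + -5979 = -17054

-17054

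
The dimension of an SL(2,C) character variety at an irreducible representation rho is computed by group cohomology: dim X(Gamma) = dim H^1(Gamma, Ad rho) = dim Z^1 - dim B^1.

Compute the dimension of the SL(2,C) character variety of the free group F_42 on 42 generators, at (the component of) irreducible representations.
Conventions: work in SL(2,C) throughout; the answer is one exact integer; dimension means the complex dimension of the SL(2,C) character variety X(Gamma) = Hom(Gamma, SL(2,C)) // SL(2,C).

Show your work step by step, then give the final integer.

The free group F_42: 42 generators, no relators.
Z^1(Gamma, Ad rho) = (sl_2)^42: a cocycle is a free choice of one sl_2 vector per generator, so dim Z^1 = 3*42 = 126.
dim B^1 = 3: the coboundary map is injective because an irreducible image has centralizer 0 in sl_2.
dim H^1 = 126 - 3 = 123, which is dim X.

123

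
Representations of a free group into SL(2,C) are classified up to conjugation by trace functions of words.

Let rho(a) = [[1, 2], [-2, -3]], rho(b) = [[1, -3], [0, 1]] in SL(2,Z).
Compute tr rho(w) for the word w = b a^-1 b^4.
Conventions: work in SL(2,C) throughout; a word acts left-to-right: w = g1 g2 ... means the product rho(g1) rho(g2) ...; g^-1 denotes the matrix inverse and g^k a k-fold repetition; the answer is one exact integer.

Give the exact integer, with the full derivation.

-32

rho(b) = [[1, -3], [0, 1]]
... * rho(a^-1) = [[-3, -2], [2, 1]]  ->  [[-9, -5], [2, 1]]
... * rho(b) = [[1, -3], [0, 1]]  ->  [[-9, 22], [2, -5]]
... * rho(b) = [[1, -3], [0, 1]]  ->  [[-9, 49], [2, -11]]
... * rho(b) = [[1, -3], [0, 1]]  ->  [[-9, 76], [2, -17]]
... * rho(b) = [[1, -3], [0, 1]]  ->  [[-9, 103], [2, -23]]
tr = -9 + -23 = -32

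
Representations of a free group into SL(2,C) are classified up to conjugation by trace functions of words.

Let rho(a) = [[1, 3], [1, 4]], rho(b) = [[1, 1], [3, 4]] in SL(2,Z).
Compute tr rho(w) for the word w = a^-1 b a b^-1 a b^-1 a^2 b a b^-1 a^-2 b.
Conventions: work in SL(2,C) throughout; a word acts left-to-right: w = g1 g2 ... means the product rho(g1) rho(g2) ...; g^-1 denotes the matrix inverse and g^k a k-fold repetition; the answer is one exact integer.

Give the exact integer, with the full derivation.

rho(a^-1) = [[4, -3], [-1, 1]]
... * rho(b) = [[1, 1], [3, 4]]  ->  [[-5, -8], [2, 3]]
... * rho(a) = [[1, 3], [1, 4]]  ->  [[-13, -47], [5, 18]]
... * rho(b^-1) = [[4, -1], [-3, 1]]  ->  [[89, -34], [-34, 13]]
... * rho(a) = [[1, 3], [1, 4]]  ->  [[55, 131], [-21, -50]]
... * rho(b^-1) = [[4, -1], [-3, 1]]  ->  [[-173, 76], [66, -29]]
... * rho(a) = [[1, 3], [1, 4]]  ->  [[-97, -215], [37, 82]]
... * rho(a) = [[1, 3], [1, 4]]  ->  [[-312, -1151], [119, 439]]
... * rho(b) = [[1, 1], [3, 4]]  ->  [[-3765, -4916], [1436, 1875]]
... * rho(a) = [[1, 3], [1, 4]]  ->  [[-8681, -30959], [3311, 11808]]
... * rho(b^-1) = [[4, -1], [-3, 1]]  ->  [[58153, -22278], [-22180, 8497]]
... * rho(a^-1) = [[4, -3], [-1, 1]]  ->  [[254890, -196737], [-97217, 75037]]
... * rho(a^-1) = [[4, -3], [-1, 1]]  ->  [[1216297, -961407], [-463905, 366688]]
... * rho(b) = [[1, 1], [3, 4]]  ->  [[-1667924, -2629331], [636159, 1002847]]
tr = -1667924 + 1002847 = -665077

-665077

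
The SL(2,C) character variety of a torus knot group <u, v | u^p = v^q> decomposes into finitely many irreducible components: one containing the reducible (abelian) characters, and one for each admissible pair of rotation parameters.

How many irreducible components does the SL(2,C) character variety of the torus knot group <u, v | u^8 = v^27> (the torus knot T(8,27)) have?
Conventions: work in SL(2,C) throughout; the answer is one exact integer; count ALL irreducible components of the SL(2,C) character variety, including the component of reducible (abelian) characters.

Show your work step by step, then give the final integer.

In the torus knot group T(8,27), u^8 = v^27 is central, so an irreducible representation sends it to +I or -I (Schur).
This locks tr(u) to 2*cos(pi*alpha/8), alpha in 1..7, and tr(v) to 2*cos(pi*beta/27), beta in 1..26, on each component of irreducible characters.
Consistency of u^8 = (-1)^alpha I with v^27 = (-1)^beta I forces alpha = beta (mod 2).
Enumerate parity-matched pairs: 4*13 odd-odd plus 3*13 even-even gives 91.
components with irreducible characters: 91; plus the single component of reducible (abelian) characters: total 92.

92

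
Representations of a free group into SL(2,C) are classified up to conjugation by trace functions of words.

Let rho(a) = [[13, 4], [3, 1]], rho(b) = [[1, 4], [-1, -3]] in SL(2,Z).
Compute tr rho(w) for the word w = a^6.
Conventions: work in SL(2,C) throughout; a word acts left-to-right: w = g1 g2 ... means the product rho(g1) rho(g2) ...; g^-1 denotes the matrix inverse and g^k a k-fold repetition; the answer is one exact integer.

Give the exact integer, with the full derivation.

7300802

rho(a) = [[13, 4], [3, 1]]
... * rho(a) = [[13, 4], [3, 1]]  ->  [[181, 56], [42, 13]]
... * rho(a) = [[13, 4], [3, 1]]  ->  [[2521, 780], [585, 181]]
... * rho(a) = [[13, 4], [3, 1]]  ->  [[35113, 10864], [8148, 2521]]
... * rho(a) = [[13, 4], [3, 1]]  ->  [[489061, 151316], [113487, 35113]]
... * rho(a) = [[13, 4], [3, 1]]  ->  [[6811741, 2107560], [1580670, 489061]]
tr = 6811741 + 489061 = 7300802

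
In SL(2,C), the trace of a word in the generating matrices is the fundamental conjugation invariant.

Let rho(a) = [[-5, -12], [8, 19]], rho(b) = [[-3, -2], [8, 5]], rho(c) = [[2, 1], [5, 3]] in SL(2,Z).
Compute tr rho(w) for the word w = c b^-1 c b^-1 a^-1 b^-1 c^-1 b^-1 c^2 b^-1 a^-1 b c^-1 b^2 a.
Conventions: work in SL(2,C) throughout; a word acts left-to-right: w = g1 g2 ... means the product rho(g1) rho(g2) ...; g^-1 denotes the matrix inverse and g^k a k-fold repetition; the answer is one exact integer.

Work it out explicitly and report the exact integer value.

rho(c) = [[2, 1], [5, 3]]
... * rho(b^-1) = [[5, 2], [-8, -3]]  ->  [[2, 1], [1, 1]]
... * rho(c) = [[2, 1], [5, 3]]  ->  [[9, 5], [7, 4]]
... * rho(b^-1) = [[5, 2], [-8, -3]]  ->  [[5, 3], [3, 2]]
... * rho(a^-1) = [[19, 12], [-8, -5]]  ->  [[71, 45], [41, 26]]
... * rho(b^-1) = [[5, 2], [-8, -3]]  ->  [[-5, 7], [-3, 4]]
... * rho(c^-1) = [[3, -1], [-5, 2]]  ->  [[-50, 19], [-29, 11]]
... * rho(b^-1) = [[5, 2], [-8, -3]]  ->  [[-402, -157], [-233, -91]]
... * rho(c) = [[2, 1], [5, 3]]  ->  [[-1589, -873], [-921, -506]]
... * rho(c) = [[2, 1], [5, 3]]  ->  [[-7543, -4208], [-4372, -2439]]
... * rho(b^-1) = [[5, 2], [-8, -3]]  ->  [[-4051, -2462], [-2348, -1427]]
... * rho(a^-1) = [[19, 12], [-8, -5]]  ->  [[-57273, -36302], [-33196, -21041]]
... * rho(b) = [[-3, -2], [8, 5]]  ->  [[-118597, -66964], [-68740, -38813]]
... * rho(c^-1) = [[3, -1], [-5, 2]]  ->  [[-20971, -15331], [-12155, -8886]]
... * rho(b) = [[-3, -2], [8, 5]]  ->  [[-59735, -34713], [-34623, -20120]]
... * rho(b) = [[-3, -2], [8, 5]]  ->  [[-98499, -54095], [-57091, -31354]]
... * rho(a) = [[-5, -12], [8, 19]]  ->  [[59735, 154183], [34623, 89366]]
tr = 59735 + 89366 = 149101

149101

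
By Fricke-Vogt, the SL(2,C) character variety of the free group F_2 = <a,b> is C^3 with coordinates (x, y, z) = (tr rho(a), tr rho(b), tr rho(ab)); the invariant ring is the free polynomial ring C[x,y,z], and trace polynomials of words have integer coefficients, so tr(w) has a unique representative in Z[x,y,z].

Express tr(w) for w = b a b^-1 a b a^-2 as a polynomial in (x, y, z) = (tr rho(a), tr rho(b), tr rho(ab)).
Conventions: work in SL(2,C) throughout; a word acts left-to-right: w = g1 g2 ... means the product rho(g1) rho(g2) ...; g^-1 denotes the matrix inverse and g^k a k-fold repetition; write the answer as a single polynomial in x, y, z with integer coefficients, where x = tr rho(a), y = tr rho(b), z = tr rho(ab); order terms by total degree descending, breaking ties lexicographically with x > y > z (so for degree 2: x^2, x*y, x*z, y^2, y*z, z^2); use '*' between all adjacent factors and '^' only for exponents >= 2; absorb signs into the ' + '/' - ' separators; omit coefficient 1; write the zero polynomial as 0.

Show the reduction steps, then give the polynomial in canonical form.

x^3*y^2*z - x^4*y - x^2*y^3 - 2*x^2*y*z^2 + x^3*z + x*z^3 + 5*x^2*y + y^3 + y*z^2 - 4*x*z - 3*y

tr(a^2 b) = tr(a)*tr(b a) - tr(b) = x*z - y
apply: tr(a^2) = tr(a)*tr(a) - tr(1) = x^2 - 2
tr(b a^2 b) = tr(b)*tr(a^2 b) - tr(a^2) = x*y*z - x^2 - y^2 + 2
apply: tr(b a b a) = tr(a b)*tr(a b) - tr(1) = z^2 - 2
tr(b a b) = tr(b)*tr(a b) - tr(a) = y*z - x
apply: tr(b a^2 b a) = tr(a)*tr(b a b a) - tr(b a b) = x*z^2 - y*z - x
tr(b a^2 b a^-1) = tr(b a^2 b)*tr(a) - tr(b a^2 b a) = x^2*y*z - x^3 - x*y^2 - x*z^2 + y*z + 3*x
use: tr(a b a^-2 b a) = tr(b a^2 b a^-1)*tr(a) - tr(b a^2 b) = x^3*y*z - x^4 - x^2*y^2 - x^2*z^2 + 4*x^2 + y^2 - 2
tr(b a b a b) = tr(b)*tr(a b a b) - tr(a b a) = y*z^2 - x*z - y
tr(b a b a b a) = tr(a b a b)*tr(a b) - tr(b a) = z^3 - 3*z
tr(a^-1 b a b a b) = tr(b a b a b)*tr(a) - tr(b a b a b a) = x*y*z^2 - x^2*z - z^3 - x*y + 3*z
tr(a b a^-2 b a b) = tr(a^-1 b a b a b)*tr(a) - tr(a^-1 b a b a b a) = x^2*y*z^2 - x^3*z - x*z^3 - x^2*y - y*z^2 + 4*x*z + y
tr(b a b^-1 a b a^-2) = tr(a b a^-2 b a)*tr(b) - tr(a b a^-2 b a b) = x^3*y^2*z - x^4*y - x^2*y^3 - 2*x^2*y*z^2 + x^3*z + x*z^3 + 5*x^2*y + y^3 + y*z^2 - 4*x*z - 3*y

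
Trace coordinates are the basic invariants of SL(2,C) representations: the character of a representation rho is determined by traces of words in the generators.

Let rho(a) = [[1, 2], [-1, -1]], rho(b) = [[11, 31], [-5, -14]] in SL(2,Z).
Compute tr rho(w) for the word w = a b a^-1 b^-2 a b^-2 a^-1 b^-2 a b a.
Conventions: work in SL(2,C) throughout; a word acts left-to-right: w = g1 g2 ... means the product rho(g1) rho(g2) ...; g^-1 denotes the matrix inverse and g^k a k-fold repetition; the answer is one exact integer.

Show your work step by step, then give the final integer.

rho(a) = [[1, 2], [-1, -1]]
... * rho(b) = [[11, 31], [-5, -14]]  ->  [[1, 3], [-6, -17]]
... * rho(a^-1) = [[-1, -2], [1, 1]]  ->  [[2, 1], [-11, -5]]
... * rho(b^-1) = [[-14, -31], [5, 11]]  ->  [[-23, -51], [129, 286]]
... * rho(b^-1) = [[-14, -31], [5, 11]]  ->  [[67, 152], [-376, -853]]
... * rho(a) = [[1, 2], [-1, -1]]  ->  [[-85, -18], [477, 101]]
... * rho(b^-1) = [[-14, -31], [5, 11]]  ->  [[1100, 2437], [-6173, -13676]]
... * rho(b^-1) = [[-14, -31], [5, 11]]  ->  [[-3215, -7293], [18042, 40927]]
... * rho(a^-1) = [[-1, -2], [1, 1]]  ->  [[-4078, -863], [22885, 4843]]
... * rho(b^-1) = [[-14, -31], [5, 11]]  ->  [[52777, 116925], [-296175, -656162]]
... * rho(b^-1) = [[-14, -31], [5, 11]]  ->  [[-154253, -349912], [865640, 1963643]]
... * rho(a) = [[1, 2], [-1, -1]]  ->  [[195659, 41406], [-1098003, -232363]]
... * rho(b) = [[11, 31], [-5, -14]]  ->  [[1945219, 5485745], [-10916218, -30785011]]
... * rho(a) = [[1, 2], [-1, -1]]  ->  [[-3540526, -1595307], [19868793, 8952575]]
tr = -3540526 + 8952575 = 5412049

5412049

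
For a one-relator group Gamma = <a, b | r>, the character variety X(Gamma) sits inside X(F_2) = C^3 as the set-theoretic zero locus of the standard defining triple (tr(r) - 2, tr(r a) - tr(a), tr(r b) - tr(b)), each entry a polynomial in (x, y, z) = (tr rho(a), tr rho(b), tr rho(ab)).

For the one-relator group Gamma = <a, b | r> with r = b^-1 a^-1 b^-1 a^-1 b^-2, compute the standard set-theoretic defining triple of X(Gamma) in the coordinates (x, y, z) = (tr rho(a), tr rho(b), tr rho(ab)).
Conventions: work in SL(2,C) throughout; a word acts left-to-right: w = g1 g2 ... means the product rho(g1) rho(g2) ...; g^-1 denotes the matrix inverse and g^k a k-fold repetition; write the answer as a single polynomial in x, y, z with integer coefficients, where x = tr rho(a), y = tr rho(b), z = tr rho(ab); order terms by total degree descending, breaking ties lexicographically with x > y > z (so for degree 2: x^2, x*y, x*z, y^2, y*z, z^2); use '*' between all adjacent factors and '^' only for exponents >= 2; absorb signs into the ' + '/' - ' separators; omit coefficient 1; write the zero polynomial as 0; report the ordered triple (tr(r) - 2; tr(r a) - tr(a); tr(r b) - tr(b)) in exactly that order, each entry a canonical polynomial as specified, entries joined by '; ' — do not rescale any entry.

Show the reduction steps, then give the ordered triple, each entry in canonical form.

trace(b^-1) = trace(b) = y
trace(b^-1 a) = trace(a) trace(b) - trace(a b) = x*y - z
apply: trace(a^-1 b^-1) = trace(b^-1) trace(a) - trace(b^-1 a) = z
apply: trace(b^-2 a^-1) = trace(a^-1 b^-1) trace(b) - trace(a^-1) = y*z - x
use: trace(b^-2 a^-1 b^-1) = trace(b^-2 a^-1) trace(b) - trace(b^-2 a^-1 b) = y^2*z - x*y - z
trace(b a b a) = trace(b a) trace(b a) - trace(1) = z^2 - 2
trace(a b a^-1 b) = trace(b a b) trace(a) - trace(b a b a) = x*y*z - x^2 - z^2 + 2
trace(a^-1 b^-1 a b) = trace(a b a^-1) trace(b) - trace(a b a^-1 b) = -x*y*z + x^2 + y^2 + z^2 - 2
use: trace(b^-1 a^-1 b^-1 a) = trace(a^-1 b^-1 a) trace(b) - trace(a^-1 b^-1 a b) = x*y*z - x^2 - z^2 + 2
trace(b^-2 a^-1 b^-1 a) = trace(b^-1 a^-1 b^-1 a) trace(b) - trace(b^-1 a^-1 b^-1 a b) = x*y^2*z - x^2*y - y*z^2 + y
trace(a^-1 b^-1 a^-1 b^-2) = trace(b^-2 a^-1 b^-1) trace(a) - trace(b^-2 a^-1 b^-1 a) = y*z^2 - x*z - y
apply: trace(b^-1 a^-1 b^-1 a^-1 b^-2) = trace(a^-1 b^-1 a^-1 b^-2) trace(b) - trace(a^-1 b^-1 a^-1 b^-1) = y^2*z^2 - x*y*z - y^2 - z^2 + 2
trace(b^-2) = trace(b^-1) trace(b) - trace(1)   [inverse elimination on b] = y^2 - 2
trace(b^-1 a^-1 b^-2 a b^-1) = trace(b^-1 a b^-2 a^-1) trace(b) - trace(b^-1 a b^-2 a^-1 b)   [inverse elimination on b] = x*y^3*z - x^2*y^2 - y^2*z^2 + 2
apply: trace(a^2) = trace(a) trace(a) - trace(1)   [square of a] = x^2 - 2
trace(a^2 b) = trace(a) trace(b a) - trace(b)   [square of a] = x*z - y
trace(a b^-1 a) = trace(a^2) trace(b) - trace(a^2 b)   [inverse elimination on b] = x^2*y - x*z - y
use: trace(a b^-1 a b) = trace(a b a) trace(b) - trace(a b a b)   [inverse elimination on b] = x*y*z - y^2 - z^2 + 2
trace(b^-1 a b^-1 a) = trace(a b^-1 a) trace(b) - trace(a b^-1 a b)   [inverse elimination on b] = x^2*y^2 - 2*x*y*z + z^2 - 2
trace(b^-1 a b^-1 a b^-1) = trace(b^-1 a b^-1 a) trace(b) - trace(b^-1 a b^-1 a b)   [inverse elimination on b] = x^2*y^3 - 2*x*y^2*z - x^2*y + y*z^2 + x*z - y
apply: trace(a^3) = trace(a) trace(a^2) - trace(a)   [square of a] = x^3 - 3*x
use: trace(a^3 b) = trace(a) trace(b a^2) - trace(b a)   [square of a] = x^2*z - x*y - z
trace(a^2 b^-1 a) = trace(a^3) trace(b) - trace(a^3 b)   [inverse elimination on b] = x^3*y - x^2*z - 2*x*y + z
use: trace(a b a^2 b) = trace(a) trace(b a b a) - trace(b a b)   [square of a] = x*z^2 - y*z - x
use: trace(a^2 b^-1 a b) = trace(a b a^2) trace(b) - trace(a b a^2 b)   [inverse elimination on b] = x^2*y*z - x*y^2 - x*z^2 + x
use: trace(a b^-1 a b^-1 a) = trace(a^2 b^-1 a) trace(b) - trace(a^2 b^-1 a b)   [inverse elimination on b] = x^3*y^2 - 2*x^2*y*z - x*y^2 + x*z^2 + y*z - x
trace(a b a b a b) = trace(a b) trace(a b a b) - trace(a^-1 b^-1)   [split at a repeated a] = z^3 - 3*z
use: trace(a b^-1 a b a b) = trace(a b a b a) trace(b) - trace(a b a b a b)   [inverse elimination on b] = x*y*z^2 - y^2*z - z^3 - x*y + 3*z
trace(a b^-1 a b^-1 a b) = trace(a b^-1 a b a) trace(b) - trace(a b^-1 a b a b)   [inverse elimination on b] = x^2*y^2*z - x*y^3 - 2*x*y*z^2 + y^2*z + z^3 + 2*x*y - 3*z
apply: trace(b^-1 a b^-1 a b^-1 a) = trace(a b^-1 a b^-1 a) trace(b) - trace(a b^-1 a b^-1 a b)   [inverse elimination on b] = x^3*y^3 - 3*x^2*y^2*z + 3*x*y*z^2 - z^3 - 3*x*y + 3*z
trace(b^-1 a b^-1 a b^-1 a^-1) = trace(b^-1 a b^-1 a b^-1) trace(a) - trace(b^-1 a b^-1 a b^-1 a)   [inverse elimination on a] = x^2*y^2*z - x^3*y - 2*x*y*z^2 + x^2*z + z^3 + 2*x*y - 3*z
trace(b^-1 a b^-1) = trace(a b^-1) trace(b) - trace(a)   [inverse elimination on b] = x*y^2 - y*z - x
use: trace(b^-1 a^-1 b^-2 a b^-1 a) = trace(b^-1 a b^-1 a b^-1 a^-1) trace(b) - trace(b^-1 a b^-1 a b^-1 a^-1 b)   [inverse elimination on b] = x^2*y^3*z - x^3*y^2 - 2*x*y^2*z^2 + x^2*y*z + y*z^3 + x*y^2 - 2*y*z + x
trace(b^-1 a^-1 b^-1 a^-1 b^-2 a) = trace(b^-1 a^-1 b^-2 a b^-1) trace(a) - trace(b^-1 a^-1 b^-2 a b^-1 a)   [inverse elimination on a] = x*y^2*z^2 - x^2*y*z - y*z^3 - x*y^2 + 2*y*z + x
assemble the triple (trace(r) - 2; trace(r a) - x; trace(r b) - y)

y^2*z^2 - x*y*z - y^2 - z^2; x*y^2*z^2 - x^2*y*z - y*z^3 - x*y^2 + 2*y*z; y*z^2 - x*z - 2*y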